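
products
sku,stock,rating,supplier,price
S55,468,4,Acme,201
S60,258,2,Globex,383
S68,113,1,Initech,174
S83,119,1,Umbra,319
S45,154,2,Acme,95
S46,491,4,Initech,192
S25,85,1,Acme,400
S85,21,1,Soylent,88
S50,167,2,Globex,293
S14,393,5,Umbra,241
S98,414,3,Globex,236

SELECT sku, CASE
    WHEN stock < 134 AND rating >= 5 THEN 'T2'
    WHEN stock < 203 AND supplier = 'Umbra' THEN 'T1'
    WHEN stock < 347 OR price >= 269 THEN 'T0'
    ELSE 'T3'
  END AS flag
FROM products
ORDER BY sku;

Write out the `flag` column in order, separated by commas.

T3, T0, T0, T3, T0, T3, T0, T0, T1, T0, T3

sku=S14: ELSE → T3
sku=S25: stock < 347 OR price >= 269 → T0
sku=S45: stock < 347 OR price >= 269 → T0
sku=S46: ELSE → T3
sku=S50: stock < 347 OR price >= 269 → T0
sku=S55: ELSE → T3
sku=S60: stock < 347 OR price >= 269 → T0
sku=S68: stock < 347 OR price >= 269 → T0
sku=S83: stock < 203 AND supplier = 'Umbra' → T1
sku=S85: stock < 347 OR price >= 269 → T0
sku=S98: ELSE → T3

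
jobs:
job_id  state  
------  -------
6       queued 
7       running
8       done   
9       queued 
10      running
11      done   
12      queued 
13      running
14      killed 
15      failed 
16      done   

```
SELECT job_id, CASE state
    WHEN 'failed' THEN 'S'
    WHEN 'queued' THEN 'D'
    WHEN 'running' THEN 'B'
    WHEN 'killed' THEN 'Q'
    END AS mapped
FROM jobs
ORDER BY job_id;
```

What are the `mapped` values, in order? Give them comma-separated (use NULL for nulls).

job_id=6: state='queued' → D
job_id=7: state='running' → B
job_id=8: (no match → NULL) → NULL
job_id=9: state='queued' → D
job_id=10: state='running' → B
job_id=11: (no match → NULL) → NULL
job_id=12: state='queued' → D
job_id=13: state='running' → B
job_id=14: state='killed' → Q
job_id=15: state='failed' → S
job_id=16: (no match → NULL) → NULL

D, B, NULL, D, B, NULL, D, B, Q, S, NULL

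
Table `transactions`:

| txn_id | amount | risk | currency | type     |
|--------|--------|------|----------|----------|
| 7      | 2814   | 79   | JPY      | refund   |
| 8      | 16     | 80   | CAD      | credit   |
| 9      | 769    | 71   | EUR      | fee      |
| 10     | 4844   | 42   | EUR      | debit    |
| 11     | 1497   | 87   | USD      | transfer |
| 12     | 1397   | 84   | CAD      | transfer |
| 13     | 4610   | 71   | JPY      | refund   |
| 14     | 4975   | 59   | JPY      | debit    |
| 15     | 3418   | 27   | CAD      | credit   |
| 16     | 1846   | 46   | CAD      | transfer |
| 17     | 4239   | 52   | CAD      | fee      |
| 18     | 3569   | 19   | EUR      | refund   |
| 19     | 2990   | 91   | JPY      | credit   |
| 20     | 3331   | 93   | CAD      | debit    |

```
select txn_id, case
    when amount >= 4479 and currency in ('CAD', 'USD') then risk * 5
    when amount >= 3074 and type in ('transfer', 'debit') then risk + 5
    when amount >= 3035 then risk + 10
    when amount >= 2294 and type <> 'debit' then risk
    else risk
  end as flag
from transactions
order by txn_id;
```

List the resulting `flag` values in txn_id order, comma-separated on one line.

txn_id=7: amount >= 2294 and type <> 'debit' → 79
txn_id=8: ELSE → 80
txn_id=9: ELSE → 71
txn_id=10: amount >= 3074 and type in ('transfer', 'debit') → 47
txn_id=11: ELSE → 87
txn_id=12: ELSE → 84
txn_id=13: amount >= 3035 → 81
txn_id=14: amount >= 3074 and type in ('transfer', 'debit') → 64
txn_id=15: amount >= 3035 → 37
txn_id=16: ELSE → 46
txn_id=17: amount >= 3035 → 62
txn_id=18: amount >= 3035 → 29
txn_id=19: amount >= 2294 and type <> 'debit' → 91
txn_id=20: amount >= 3074 and type in ('transfer', 'debit') → 98

79, 80, 71, 47, 87, 84, 81, 64, 37, 46, 62, 29, 91, 98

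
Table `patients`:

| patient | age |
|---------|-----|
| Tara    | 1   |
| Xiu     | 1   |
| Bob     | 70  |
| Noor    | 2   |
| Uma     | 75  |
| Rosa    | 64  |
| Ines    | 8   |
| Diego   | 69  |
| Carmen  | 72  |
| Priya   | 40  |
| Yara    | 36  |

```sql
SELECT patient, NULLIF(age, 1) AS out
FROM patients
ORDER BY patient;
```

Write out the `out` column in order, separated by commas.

70, 72, 69, 8, 2, 40, 64, NULL, 75, NULL, 36

patient=Bob: age=70 vs 1: differ → 70
patient=Carmen: age=72 vs 1: differ → 72
patient=Diego: age=69 vs 1: differ → 69
patient=Ines: age=8 vs 1: differ → 8
patient=Noor: age=2 vs 1: differ → 2
patient=Priya: age=40 vs 1: differ → 40
patient=Rosa: age=64 vs 1: differ → 64
patient=Tara: age=1 vs 1: equal → NULL
patient=Uma: age=75 vs 1: differ → 75
patient=Xiu: age=1 vs 1: equal → NULL
patient=Yara: age=36 vs 1: differ → 36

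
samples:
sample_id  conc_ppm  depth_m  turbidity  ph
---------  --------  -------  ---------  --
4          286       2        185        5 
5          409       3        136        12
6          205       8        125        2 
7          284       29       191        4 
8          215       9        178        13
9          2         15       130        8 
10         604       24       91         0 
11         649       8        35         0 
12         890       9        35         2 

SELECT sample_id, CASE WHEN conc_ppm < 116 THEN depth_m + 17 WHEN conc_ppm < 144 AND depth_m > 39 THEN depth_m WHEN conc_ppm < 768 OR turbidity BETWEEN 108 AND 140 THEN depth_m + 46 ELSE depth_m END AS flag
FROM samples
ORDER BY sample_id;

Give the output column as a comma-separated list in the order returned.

48, 49, 54, 75, 55, 32, 70, 54, 9

sample_id=4: conc_ppm < 768 OR turbidity BETWEEN 108 AND 140 → 48
sample_id=5: conc_ppm < 768 OR turbidity BETWEEN 108 AND 140 → 49
sample_id=6: conc_ppm < 768 OR turbidity BETWEEN 108 AND 140 → 54
sample_id=7: conc_ppm < 768 OR turbidity BETWEEN 108 AND 140 → 75
sample_id=8: conc_ppm < 768 OR turbidity BETWEEN 108 AND 140 → 55
sample_id=9: conc_ppm < 116 → 32
sample_id=10: conc_ppm < 768 OR turbidity BETWEEN 108 AND 140 → 70
sample_id=11: conc_ppm < 768 OR turbidity BETWEEN 108 AND 140 → 54
sample_id=12: ELSE → 9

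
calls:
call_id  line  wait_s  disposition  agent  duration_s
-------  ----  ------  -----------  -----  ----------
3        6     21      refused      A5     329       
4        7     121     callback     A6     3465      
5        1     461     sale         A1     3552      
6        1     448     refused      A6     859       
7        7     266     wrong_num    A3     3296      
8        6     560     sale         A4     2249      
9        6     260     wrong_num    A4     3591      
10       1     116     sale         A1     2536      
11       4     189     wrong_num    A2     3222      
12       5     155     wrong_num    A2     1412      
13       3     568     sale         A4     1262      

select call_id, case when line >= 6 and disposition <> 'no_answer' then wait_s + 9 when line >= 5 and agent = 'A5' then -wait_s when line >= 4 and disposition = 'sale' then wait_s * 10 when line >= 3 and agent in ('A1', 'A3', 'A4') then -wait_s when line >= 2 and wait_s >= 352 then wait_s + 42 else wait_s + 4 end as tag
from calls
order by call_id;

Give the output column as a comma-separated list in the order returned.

30, 130, 465, 452, 275, 569, 269, 120, 193, 159, -568

call_id=3: line >= 6 and disposition <> 'no_answer' → 30
call_id=4: line >= 6 and disposition <> 'no_answer' → 130
call_id=5: ELSE → 465
call_id=6: ELSE → 452
call_id=7: line >= 6 and disposition <> 'no_answer' → 275
call_id=8: line >= 6 and disposition <> 'no_answer' → 569
call_id=9: line >= 6 and disposition <> 'no_answer' → 269
call_id=10: ELSE → 120
call_id=11: ELSE → 193
call_id=12: ELSE → 159
call_id=13: line >= 3 and agent in ('A1', 'A3', 'A4') → -568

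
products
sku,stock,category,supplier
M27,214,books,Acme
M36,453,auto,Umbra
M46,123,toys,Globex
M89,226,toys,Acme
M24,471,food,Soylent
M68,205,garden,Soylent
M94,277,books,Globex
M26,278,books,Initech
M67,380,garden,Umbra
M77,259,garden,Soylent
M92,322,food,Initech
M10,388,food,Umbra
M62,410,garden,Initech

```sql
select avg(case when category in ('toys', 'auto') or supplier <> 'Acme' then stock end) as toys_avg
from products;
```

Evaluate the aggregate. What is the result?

316

sku=M27: ✗
sku=M36: ✓ → 453
sku=M46: ✓ → 123
sku=M89: ✓ → 226
sku=M24: ✓ → 471
sku=M68: ✓ → 205
sku=M94: ✓ → 277
sku=M26: ✓ → 278
sku=M67: ✓ → 380
sku=M77: ✓ → 259
sku=M92: ✓ → 322
sku=M10: ✓ → 388
sku=M62: ✓ → 410
toys_avg = (453 + 123 + 226 + 471 + 205 + 277 + 278 + 380 + 259 + 322 + 388 + 410) / 12 = 316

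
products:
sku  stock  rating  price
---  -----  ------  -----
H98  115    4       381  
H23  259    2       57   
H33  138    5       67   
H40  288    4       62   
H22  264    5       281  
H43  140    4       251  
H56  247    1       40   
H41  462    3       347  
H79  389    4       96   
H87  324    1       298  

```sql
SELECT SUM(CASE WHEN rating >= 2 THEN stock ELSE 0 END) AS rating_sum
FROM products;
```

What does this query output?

2055

sku=H98: ✓ → 115
sku=H23: ✓ → 259
sku=H33: ✓ → 138
sku=H40: ✓ → 288
sku=H22: ✓ → 264
sku=H43: ✓ → 140
sku=H56: ✗
sku=H41: ✓ → 462
sku=H79: ✓ → 389
sku=H87: ✗
rating_sum = 115 + 259 + 138 + 288 + 264 + 140 + 462 + 389 = 2055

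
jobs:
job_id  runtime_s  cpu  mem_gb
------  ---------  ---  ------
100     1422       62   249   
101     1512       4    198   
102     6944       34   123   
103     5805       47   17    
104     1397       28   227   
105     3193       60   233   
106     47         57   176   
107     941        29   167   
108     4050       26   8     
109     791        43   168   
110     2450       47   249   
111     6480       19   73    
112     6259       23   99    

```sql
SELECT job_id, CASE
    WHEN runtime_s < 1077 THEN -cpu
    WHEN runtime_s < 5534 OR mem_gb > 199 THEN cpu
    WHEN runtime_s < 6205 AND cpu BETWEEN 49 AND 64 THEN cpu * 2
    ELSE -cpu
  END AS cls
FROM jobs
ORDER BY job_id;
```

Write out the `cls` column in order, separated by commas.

job_id=100: runtime_s < 5534 OR mem_gb > 199 → 62
job_id=101: runtime_s < 5534 OR mem_gb > 199 → 4
job_id=102: ELSE → -34
job_id=103: ELSE → -47
job_id=104: runtime_s < 5534 OR mem_gb > 199 → 28
job_id=105: runtime_s < 5534 OR mem_gb > 199 → 60
job_id=106: runtime_s < 1077 → -57
job_id=107: runtime_s < 1077 → -29
job_id=108: runtime_s < 5534 OR mem_gb > 199 → 26
job_id=109: runtime_s < 1077 → -43
job_id=110: runtime_s < 5534 OR mem_gb > 199 → 47
job_id=111: ELSE → -19
job_id=112: ELSE → -23

62, 4, -34, -47, 28, 60, -57, -29, 26, -43, 47, -19, -23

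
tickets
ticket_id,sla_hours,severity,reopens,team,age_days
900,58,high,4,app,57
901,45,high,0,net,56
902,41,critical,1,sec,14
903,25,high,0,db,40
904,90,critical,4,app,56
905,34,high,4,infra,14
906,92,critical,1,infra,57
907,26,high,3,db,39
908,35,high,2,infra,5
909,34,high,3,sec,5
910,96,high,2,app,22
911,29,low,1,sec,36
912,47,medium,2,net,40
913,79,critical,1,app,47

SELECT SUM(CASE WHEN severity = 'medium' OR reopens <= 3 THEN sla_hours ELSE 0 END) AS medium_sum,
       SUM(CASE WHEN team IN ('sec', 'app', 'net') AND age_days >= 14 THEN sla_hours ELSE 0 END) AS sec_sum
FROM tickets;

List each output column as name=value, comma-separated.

medium_sum=549, sec_sum=485

[medium_sum: severity = 'medium' OR reopens <= 3]
ticket_id=900: ✗
ticket_id=901: ✓ → 45
ticket_id=902: ✓ → 41
ticket_id=903: ✓ → 25
ticket_id=904: ✗
ticket_id=905: ✗
ticket_id=906: ✓ → 92
ticket_id=907: ✓ → 26
ticket_id=908: ✓ → 35
ticket_id=909: ✓ → 34
ticket_id=910: ✓ → 96
ticket_id=911: ✓ → 29
ticket_id=912: ✓ → 47
ticket_id=913: ✓ → 79
medium_sum = 45 + 41 + 25 + 92 + 26 + 35 + 34 + 96 + 29 + 47 + 79 = 549
—
[sec_sum: team IN ('sec', 'app', 'net') AND age_days >= 14]
ticket_id=900: ✓ → 58
ticket_id=901: ✓ → 45
ticket_id=902: ✓ → 41
ticket_id=903: ✗
ticket_id=904: ✓ → 90
ticket_id=905: ✗
ticket_id=906: ✗
ticket_id=907: ✗
ticket_id=908: ✗
ticket_id=909: ✗
ticket_id=910: ✓ → 96
ticket_id=911: ✓ → 29
ticket_id=912: ✓ → 47
ticket_id=913: ✓ → 79
sec_sum = 58 + 45 + 41 + 90 + 96 + 29 + 47 + 79 = 485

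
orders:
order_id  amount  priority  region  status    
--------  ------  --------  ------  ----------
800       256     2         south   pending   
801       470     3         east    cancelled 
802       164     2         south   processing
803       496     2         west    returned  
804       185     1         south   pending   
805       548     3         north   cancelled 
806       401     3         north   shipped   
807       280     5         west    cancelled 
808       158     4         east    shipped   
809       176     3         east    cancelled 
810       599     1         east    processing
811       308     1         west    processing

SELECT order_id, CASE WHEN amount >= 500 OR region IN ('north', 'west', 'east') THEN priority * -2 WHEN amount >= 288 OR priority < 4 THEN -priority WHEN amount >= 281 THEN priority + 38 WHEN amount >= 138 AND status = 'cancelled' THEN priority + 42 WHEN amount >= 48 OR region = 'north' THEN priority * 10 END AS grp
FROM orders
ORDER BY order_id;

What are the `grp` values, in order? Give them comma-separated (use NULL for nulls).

-2, -6, -2, -4, -1, -6, -6, -10, -8, -6, -2, -2

order_id=800: amount >= 288 OR priority < 4 → -2
order_id=801: amount >= 500 OR region IN ('north', 'west', 'east') → -6
order_id=802: amount >= 288 OR priority < 4 → -2
order_id=803: amount >= 500 OR region IN ('north', 'west', 'east') → -4
order_id=804: amount >= 288 OR priority < 4 → -1
order_id=805: amount >= 500 OR region IN ('north', 'west', 'east') → -6
order_id=806: amount >= 500 OR region IN ('north', 'west', 'east') → -6
order_id=807: amount >= 500 OR region IN ('north', 'west', 'east') → -10
order_id=808: amount >= 500 OR region IN ('north', 'west', 'east') → -8
order_id=809: amount >= 500 OR region IN ('north', 'west', 'east') → -6
order_id=810: amount >= 500 OR region IN ('north', 'west', 'east') → -2
order_id=811: amount >= 500 OR region IN ('north', 'west', 'east') → -2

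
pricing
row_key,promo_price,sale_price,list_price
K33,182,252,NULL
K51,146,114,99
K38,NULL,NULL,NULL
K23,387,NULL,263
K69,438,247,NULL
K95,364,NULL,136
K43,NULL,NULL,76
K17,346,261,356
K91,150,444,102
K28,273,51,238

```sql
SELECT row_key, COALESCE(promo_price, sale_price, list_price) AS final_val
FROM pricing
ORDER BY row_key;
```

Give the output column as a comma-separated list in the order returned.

row_key=K17: promo_price=346 → 346
row_key=K23: promo_price=387 → 387
row_key=K28: promo_price=273 → 273
row_key=K33: promo_price=182 → 182
row_key=K38: promo_price=NULL, sale_price=NULL, list_price=NULL (all NULL) → NULL
row_key=K43: promo_price=NULL, sale_price=NULL, list_price=76 → 76
row_key=K51: promo_price=146 → 146
row_key=K69: promo_price=438 → 438
row_key=K91: promo_price=150 → 150
row_key=K95: promo_price=364 → 364

346, 387, 273, 182, NULL, 76, 146, 438, 150, 364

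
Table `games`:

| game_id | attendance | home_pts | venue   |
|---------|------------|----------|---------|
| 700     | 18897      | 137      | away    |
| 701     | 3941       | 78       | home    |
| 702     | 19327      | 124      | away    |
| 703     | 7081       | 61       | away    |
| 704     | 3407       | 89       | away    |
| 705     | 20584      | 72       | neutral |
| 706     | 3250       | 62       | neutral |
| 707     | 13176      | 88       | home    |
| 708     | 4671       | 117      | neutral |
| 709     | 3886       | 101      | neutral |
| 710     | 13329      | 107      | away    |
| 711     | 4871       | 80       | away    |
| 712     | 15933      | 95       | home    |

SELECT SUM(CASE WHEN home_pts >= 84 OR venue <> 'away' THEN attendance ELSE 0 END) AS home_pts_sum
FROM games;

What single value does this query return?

game_id=700: ✓ → 18897
game_id=701: ✓ → 3941
game_id=702: ✓ → 19327
game_id=703: ✗
game_id=704: ✓ → 3407
game_id=705: ✓ → 20584
game_id=706: ✓ → 3250
game_id=707: ✓ → 13176
game_id=708: ✓ → 4671
game_id=709: ✓ → 3886
game_id=710: ✓ → 13329
game_id=711: ✗
game_id=712: ✓ → 15933
home_pts_sum = 18897 + 3941 + 19327 + 3407 + 20584 + 3250 + 13176 + 4671 + 3886 + 13329 + 15933 = 120401

120401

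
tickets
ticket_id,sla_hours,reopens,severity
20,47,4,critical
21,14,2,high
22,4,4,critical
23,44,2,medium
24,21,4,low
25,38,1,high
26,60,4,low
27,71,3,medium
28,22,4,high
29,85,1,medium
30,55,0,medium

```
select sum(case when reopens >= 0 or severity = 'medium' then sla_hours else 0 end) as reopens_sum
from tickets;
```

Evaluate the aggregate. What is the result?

ticket_id=20: ✓ → 47
ticket_id=21: ✓ → 14
ticket_id=22: ✓ → 4
ticket_id=23: ✓ → 44
ticket_id=24: ✓ → 21
ticket_id=25: ✓ → 38
ticket_id=26: ✓ → 60
ticket_id=27: ✓ → 71
ticket_id=28: ✓ → 22
ticket_id=29: ✓ → 85
ticket_id=30: ✓ → 55
reopens_sum = 47 + 14 + 4 + 44 + 21 + 38 + 60 + 71 + 22 + 85 + 55 = 461

461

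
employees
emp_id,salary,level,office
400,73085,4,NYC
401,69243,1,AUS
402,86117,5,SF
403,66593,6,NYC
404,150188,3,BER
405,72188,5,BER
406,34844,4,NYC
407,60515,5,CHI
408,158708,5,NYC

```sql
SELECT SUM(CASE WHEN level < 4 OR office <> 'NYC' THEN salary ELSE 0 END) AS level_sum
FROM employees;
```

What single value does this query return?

438251

emp_id=400: ✗
emp_id=401: ✓ → 69243
emp_id=402: ✓ → 86117
emp_id=403: ✗
emp_id=404: ✓ → 150188
emp_id=405: ✓ → 72188
emp_id=406: ✗
emp_id=407: ✓ → 60515
emp_id=408: ✗
level_sum = 69243 + 86117 + 150188 + 72188 + 60515 = 438251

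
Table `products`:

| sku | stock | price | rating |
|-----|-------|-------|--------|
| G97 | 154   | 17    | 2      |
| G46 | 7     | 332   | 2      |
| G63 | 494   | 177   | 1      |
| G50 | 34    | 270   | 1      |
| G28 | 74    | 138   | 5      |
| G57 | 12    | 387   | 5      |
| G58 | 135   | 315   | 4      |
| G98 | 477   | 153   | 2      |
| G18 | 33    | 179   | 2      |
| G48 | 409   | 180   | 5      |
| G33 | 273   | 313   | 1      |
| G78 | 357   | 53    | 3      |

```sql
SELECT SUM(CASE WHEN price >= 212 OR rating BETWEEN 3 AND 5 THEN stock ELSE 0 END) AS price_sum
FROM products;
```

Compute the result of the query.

sku=G97: ✗
sku=G46: ✓ → 7
sku=G63: ✗
sku=G50: ✓ → 34
sku=G28: ✓ → 74
sku=G57: ✓ → 12
sku=G58: ✓ → 135
sku=G98: ✗
sku=G18: ✗
sku=G48: ✓ → 409
sku=G33: ✓ → 273
sku=G78: ✓ → 357
price_sum = 7 + 34 + 74 + 12 + 135 + 409 + 273 + 357 = 1301

1301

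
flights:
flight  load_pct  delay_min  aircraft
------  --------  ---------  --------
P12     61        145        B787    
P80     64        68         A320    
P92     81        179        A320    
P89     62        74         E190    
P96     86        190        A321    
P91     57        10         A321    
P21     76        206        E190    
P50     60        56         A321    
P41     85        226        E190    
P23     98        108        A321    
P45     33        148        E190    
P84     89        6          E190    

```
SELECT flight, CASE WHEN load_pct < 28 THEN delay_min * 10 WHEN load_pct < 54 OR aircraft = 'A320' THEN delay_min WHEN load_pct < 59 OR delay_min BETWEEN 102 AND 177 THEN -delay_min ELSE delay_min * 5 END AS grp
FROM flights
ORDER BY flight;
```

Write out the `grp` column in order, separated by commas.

-145, 1030, -108, 1130, 148, 280, 68, 30, 370, -10, 179, 950

flight=P12: load_pct < 59 OR delay_min BETWEEN 102 AND 177 → -145
flight=P21: ELSE → 1030
flight=P23: load_pct < 59 OR delay_min BETWEEN 102 AND 177 → -108
flight=P41: ELSE → 1130
flight=P45: load_pct < 54 OR aircraft = 'A320' → 148
flight=P50: ELSE → 280
flight=P80: load_pct < 54 OR aircraft = 'A320' → 68
flight=P84: ELSE → 30
flight=P89: ELSE → 370
flight=P91: load_pct < 59 OR delay_min BETWEEN 102 AND 177 → -10
flight=P92: load_pct < 54 OR aircraft = 'A320' → 179
flight=P96: ELSE → 950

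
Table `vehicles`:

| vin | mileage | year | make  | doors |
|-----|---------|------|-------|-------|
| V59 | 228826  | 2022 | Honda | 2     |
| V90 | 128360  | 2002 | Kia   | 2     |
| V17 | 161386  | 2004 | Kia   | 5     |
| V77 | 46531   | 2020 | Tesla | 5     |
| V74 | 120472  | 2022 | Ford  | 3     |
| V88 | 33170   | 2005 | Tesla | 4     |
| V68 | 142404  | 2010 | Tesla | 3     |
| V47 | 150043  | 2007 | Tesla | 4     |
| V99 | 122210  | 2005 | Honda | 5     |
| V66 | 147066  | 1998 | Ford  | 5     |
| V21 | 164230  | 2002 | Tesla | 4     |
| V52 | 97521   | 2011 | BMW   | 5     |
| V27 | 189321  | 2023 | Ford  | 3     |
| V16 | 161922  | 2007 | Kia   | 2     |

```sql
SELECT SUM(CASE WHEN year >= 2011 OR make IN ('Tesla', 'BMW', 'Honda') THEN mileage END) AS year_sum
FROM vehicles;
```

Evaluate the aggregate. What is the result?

vin=V59: ✓ → 228826
vin=V90: ✗
vin=V17: ✗
vin=V77: ✓ → 46531
vin=V74: ✓ → 120472
vin=V88: ✓ → 33170
vin=V68: ✓ → 142404
vin=V47: ✓ → 150043
vin=V99: ✓ → 122210
vin=V66: ✗
vin=V21: ✓ → 164230
vin=V52: ✓ → 97521
vin=V27: ✓ → 189321
vin=V16: ✗
year_sum = 228826 + 46531 + 120472 + 33170 + 142404 + 150043 + 122210 + 164230 + 97521 + 189321 = 1294728

1294728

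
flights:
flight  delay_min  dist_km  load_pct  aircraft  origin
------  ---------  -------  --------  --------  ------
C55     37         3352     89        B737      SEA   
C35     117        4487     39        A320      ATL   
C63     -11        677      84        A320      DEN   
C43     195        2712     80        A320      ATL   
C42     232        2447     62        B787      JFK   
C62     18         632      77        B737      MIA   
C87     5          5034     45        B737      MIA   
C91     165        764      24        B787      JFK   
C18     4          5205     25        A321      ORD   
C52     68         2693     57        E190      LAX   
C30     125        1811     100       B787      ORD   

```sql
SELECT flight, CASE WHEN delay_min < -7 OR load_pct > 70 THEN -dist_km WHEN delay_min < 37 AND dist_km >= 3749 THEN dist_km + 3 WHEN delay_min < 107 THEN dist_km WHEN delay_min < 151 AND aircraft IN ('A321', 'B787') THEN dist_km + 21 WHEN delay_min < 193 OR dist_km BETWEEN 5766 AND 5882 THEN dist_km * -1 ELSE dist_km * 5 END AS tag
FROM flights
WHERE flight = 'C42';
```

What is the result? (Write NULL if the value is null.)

12235

flight = C42: delay_min=232, dist_km=2447, load_pct=62, aircraft=B787, origin=JFK.
delay_min < -7 OR load_pct > 70 → false
delay_min < 37 AND dist_km >= 3749 → false
delay_min < 107 → false
delay_min < 151 AND aircraft IN ('A321', 'B787') → false
delay_min < 193 OR dist_km BETWEEN 5766 AND 5882 → false
No prior WHEN matched → ELSE → 12235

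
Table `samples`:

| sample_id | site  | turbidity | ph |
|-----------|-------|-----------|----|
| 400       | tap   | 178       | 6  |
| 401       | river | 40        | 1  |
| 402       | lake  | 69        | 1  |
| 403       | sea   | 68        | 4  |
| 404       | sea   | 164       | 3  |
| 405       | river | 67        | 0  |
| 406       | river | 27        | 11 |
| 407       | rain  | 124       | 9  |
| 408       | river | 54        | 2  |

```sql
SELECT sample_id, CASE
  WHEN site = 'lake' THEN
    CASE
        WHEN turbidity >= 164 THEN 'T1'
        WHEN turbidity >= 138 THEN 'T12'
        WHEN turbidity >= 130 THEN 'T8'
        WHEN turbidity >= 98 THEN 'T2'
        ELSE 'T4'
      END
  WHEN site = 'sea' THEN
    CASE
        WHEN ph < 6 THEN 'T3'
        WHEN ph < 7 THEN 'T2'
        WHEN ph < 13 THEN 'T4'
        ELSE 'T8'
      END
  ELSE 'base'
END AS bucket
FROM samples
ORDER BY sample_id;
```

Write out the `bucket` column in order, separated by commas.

base, base, T4, T3, T3, base, base, base, base

sample_id=400: site='tap' → outer ELSE → base
sample_id=401: site='river' → outer ELSE → base
sample_id=402: site='lake' → inner[ELSE] → T4
sample_id=403: site='sea' → inner[ph < 6] → T3
sample_id=404: site='sea' → inner[ph < 6] → T3
sample_id=405: site='river' → outer ELSE → base
sample_id=406: site='river' → outer ELSE → base
sample_id=407: site='rain' → outer ELSE → base
sample_id=408: site='river' → outer ELSE → base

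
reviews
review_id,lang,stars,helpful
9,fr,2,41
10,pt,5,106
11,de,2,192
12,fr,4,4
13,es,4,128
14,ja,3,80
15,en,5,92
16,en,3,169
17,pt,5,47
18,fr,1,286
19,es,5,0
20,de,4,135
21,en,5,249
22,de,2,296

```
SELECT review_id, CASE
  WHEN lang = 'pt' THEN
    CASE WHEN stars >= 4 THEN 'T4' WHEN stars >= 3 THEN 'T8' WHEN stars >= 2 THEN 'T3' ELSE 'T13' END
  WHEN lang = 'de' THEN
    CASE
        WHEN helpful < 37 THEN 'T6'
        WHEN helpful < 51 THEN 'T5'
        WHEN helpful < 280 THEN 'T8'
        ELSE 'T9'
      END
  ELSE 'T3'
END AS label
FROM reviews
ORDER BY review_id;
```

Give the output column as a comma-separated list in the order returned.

T3, T4, T8, T3, T3, T3, T3, T3, T4, T3, T3, T8, T3, T9

review_id=9: lang='fr' → outer ELSE → T3
review_id=10: lang='pt' → inner[stars >= 4] → T4
review_id=11: lang='de' → inner[helpful < 280] → T8
review_id=12: lang='fr' → outer ELSE → T3
review_id=13: lang='es' → outer ELSE → T3
review_id=14: lang='ja' → outer ELSE → T3
review_id=15: lang='en' → outer ELSE → T3
review_id=16: lang='en' → outer ELSE → T3
review_id=17: lang='pt' → inner[stars >= 4] → T4
review_id=18: lang='fr' → outer ELSE → T3
review_id=19: lang='es' → outer ELSE → T3
review_id=20: lang='de' → inner[helpful < 280] → T8
review_id=21: lang='en' → outer ELSE → T3
review_id=22: lang='de' → inner[ELSE] → T9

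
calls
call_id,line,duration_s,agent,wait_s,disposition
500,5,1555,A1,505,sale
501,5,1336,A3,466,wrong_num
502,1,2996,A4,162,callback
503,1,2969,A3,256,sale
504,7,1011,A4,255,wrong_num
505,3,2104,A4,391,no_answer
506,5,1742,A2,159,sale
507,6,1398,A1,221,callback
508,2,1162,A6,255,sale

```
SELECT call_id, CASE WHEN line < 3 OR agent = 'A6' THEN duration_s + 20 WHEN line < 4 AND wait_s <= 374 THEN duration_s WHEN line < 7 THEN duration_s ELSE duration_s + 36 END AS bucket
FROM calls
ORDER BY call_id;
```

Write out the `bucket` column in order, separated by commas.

call_id=500: line < 7 → 1555
call_id=501: line < 7 → 1336
call_id=502: line < 3 OR agent = 'A6' → 3016
call_id=503: line < 3 OR agent = 'A6' → 2989
call_id=504: ELSE → 1047
call_id=505: line < 7 → 2104
call_id=506: line < 7 → 1742
call_id=507: line < 7 → 1398
call_id=508: line < 3 OR agent = 'A6' → 1182

1555, 1336, 3016, 2989, 1047, 2104, 1742, 1398, 1182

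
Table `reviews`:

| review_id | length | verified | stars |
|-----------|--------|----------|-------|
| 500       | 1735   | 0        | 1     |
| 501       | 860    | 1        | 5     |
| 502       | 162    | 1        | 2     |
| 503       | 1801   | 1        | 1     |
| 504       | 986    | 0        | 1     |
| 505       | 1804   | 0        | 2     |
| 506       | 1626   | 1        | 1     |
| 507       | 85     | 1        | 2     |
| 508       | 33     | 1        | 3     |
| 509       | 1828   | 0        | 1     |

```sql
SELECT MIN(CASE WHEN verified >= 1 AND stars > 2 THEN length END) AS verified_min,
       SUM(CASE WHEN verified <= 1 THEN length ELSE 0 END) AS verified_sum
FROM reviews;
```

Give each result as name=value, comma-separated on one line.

[verified_min: verified >= 1 AND stars > 2]
review_id=500: ✗
review_id=501: ✓ → 860
review_id=502: ✗
review_id=503: ✗
review_id=504: ✗
review_id=505: ✗
review_id=506: ✗
review_id=507: ✗
review_id=508: ✓ → 33
review_id=509: ✗
verified_min = MIN(860, 33) = 33
—
[verified_sum: verified <= 1]
review_id=500: ✓ → 1735
review_id=501: ✓ → 860
review_id=502: ✓ → 162
review_id=503: ✓ → 1801
review_id=504: ✓ → 986
review_id=505: ✓ → 1804
review_id=506: ✓ → 1626
review_id=507: ✓ → 85
review_id=508: ✓ → 33
review_id=509: ✓ → 1828
verified_sum = 1735 + 860 + 162 + 1801 + 986 + 1804 + 1626 + 85 + 33 + 1828 = 10920

verified_min=33, verified_sum=10920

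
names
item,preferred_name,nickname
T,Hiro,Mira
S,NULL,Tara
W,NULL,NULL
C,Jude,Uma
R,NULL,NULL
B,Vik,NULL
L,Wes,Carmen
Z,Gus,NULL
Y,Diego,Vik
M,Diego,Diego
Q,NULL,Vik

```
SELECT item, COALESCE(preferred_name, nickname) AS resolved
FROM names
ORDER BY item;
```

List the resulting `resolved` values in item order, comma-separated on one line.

item=B: preferred_name=Vik → Vik
item=C: preferred_name=Jude → Jude
item=L: preferred_name=Wes → Wes
item=M: preferred_name=Diego → Diego
item=Q: preferred_name=NULL, nickname=Vik → Vik
item=R: preferred_name=NULL, nickname=NULL (all NULL) → NULL
item=S: preferred_name=NULL, nickname=Tara → Tara
item=T: preferred_name=Hiro → Hiro
item=W: preferred_name=NULL, nickname=NULL (all NULL) → NULL
item=Y: preferred_name=Diego → Diego
item=Z: preferred_name=Gus → Gus

Vik, Jude, Wes, Diego, Vik, NULL, Tara, Hiro, NULL, Diego, Gus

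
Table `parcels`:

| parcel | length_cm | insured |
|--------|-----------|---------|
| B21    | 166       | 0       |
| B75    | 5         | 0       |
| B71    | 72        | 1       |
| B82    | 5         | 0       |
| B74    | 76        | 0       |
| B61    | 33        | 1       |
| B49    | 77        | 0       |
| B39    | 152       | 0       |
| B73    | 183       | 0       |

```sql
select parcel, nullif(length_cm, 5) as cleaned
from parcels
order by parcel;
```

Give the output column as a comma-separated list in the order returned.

parcel=B21: length_cm=166 vs 5: differ → 166
parcel=B39: length_cm=152 vs 5: differ → 152
parcel=B49: length_cm=77 vs 5: differ → 77
parcel=B61: length_cm=33 vs 5: differ → 33
parcel=B71: length_cm=72 vs 5: differ → 72
parcel=B73: length_cm=183 vs 5: differ → 183
parcel=B74: length_cm=76 vs 5: differ → 76
parcel=B75: length_cm=5 vs 5: equal → NULL
parcel=B82: length_cm=5 vs 5: equal → NULL

166, 152, 77, 33, 72, 183, 76, NULL, NULL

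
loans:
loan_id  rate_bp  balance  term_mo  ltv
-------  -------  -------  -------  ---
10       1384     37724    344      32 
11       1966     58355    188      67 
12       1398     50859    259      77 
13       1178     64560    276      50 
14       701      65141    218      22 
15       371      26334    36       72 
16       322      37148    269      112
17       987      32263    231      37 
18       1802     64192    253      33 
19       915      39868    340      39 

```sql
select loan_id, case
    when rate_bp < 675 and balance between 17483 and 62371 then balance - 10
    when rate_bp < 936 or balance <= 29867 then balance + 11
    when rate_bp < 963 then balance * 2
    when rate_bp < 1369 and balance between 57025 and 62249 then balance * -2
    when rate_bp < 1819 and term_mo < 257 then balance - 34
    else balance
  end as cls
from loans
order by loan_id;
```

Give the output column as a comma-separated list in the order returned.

37724, 58355, 50859, 64560, 65152, 26324, 37138, 32229, 64158, 39879

loan_id=10: ELSE → 37724
loan_id=11: ELSE → 58355
loan_id=12: ELSE → 50859
loan_id=13: ELSE → 64560
loan_id=14: rate_bp < 936 or balance <= 29867 → 65152
loan_id=15: rate_bp < 675 and balance between 17483 and 62371 → 26324
loan_id=16: rate_bp < 675 and balance between 17483 and 62371 → 37138
loan_id=17: rate_bp < 1819 and term_mo < 257 → 32229
loan_id=18: rate_bp < 1819 and term_mo < 257 → 64158
loan_id=19: rate_bp < 936 or balance <= 29867 → 39879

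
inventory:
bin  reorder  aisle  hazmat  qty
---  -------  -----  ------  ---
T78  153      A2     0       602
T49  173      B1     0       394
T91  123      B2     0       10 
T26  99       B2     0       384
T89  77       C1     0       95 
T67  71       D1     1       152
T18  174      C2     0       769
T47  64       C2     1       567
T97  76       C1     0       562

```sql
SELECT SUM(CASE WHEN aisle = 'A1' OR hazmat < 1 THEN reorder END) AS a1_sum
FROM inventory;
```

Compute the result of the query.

bin=T78: ✓ → 153
bin=T49: ✓ → 173
bin=T91: ✓ → 123
bin=T26: ✓ → 99
bin=T89: ✓ → 77
bin=T67: ✗
bin=T18: ✓ → 174
bin=T47: ✗
bin=T97: ✓ → 76
a1_sum = 153 + 173 + 123 + 99 + 77 + 174 + 76 = 875

875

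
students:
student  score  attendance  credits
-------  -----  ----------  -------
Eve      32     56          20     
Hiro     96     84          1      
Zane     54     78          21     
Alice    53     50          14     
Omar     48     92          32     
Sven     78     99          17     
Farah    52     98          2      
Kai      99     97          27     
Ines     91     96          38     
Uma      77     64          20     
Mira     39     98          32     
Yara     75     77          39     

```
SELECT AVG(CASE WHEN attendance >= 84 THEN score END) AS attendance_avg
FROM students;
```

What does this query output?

71.8571428571

student=Eve: ✗
student=Hiro: ✓ → 96
student=Zane: ✗
student=Alice: ✗
student=Omar: ✓ → 48
student=Sven: ✓ → 78
student=Farah: ✓ → 52
student=Kai: ✓ → 99
student=Ines: ✓ → 91
student=Uma: ✗
student=Mira: ✓ → 39
student=Yara: ✗
attendance_avg = (96 + 48 + 78 + 52 + 99 + 91 + 39) / 7 = 71.8571428571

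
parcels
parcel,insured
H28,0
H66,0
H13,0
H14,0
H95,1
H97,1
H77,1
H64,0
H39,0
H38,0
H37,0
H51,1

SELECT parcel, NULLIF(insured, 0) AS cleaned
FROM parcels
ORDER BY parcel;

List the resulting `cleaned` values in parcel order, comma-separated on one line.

NULL, NULL, NULL, NULL, NULL, NULL, 1, NULL, NULL, 1, 1, 1

parcel=H13: insured=0 vs 0: equal → NULL
parcel=H14: insured=0 vs 0: equal → NULL
parcel=H28: insured=0 vs 0: equal → NULL
parcel=H37: insured=0 vs 0: equal → NULL
parcel=H38: insured=0 vs 0: equal → NULL
parcel=H39: insured=0 vs 0: equal → NULL
parcel=H51: insured=1 vs 0: differ → 1
parcel=H64: insured=0 vs 0: equal → NULL
parcel=H66: insured=0 vs 0: equal → NULL
parcel=H77: insured=1 vs 0: differ → 1
parcel=H95: insured=1 vs 0: differ → 1
parcel=H97: insured=1 vs 0: differ → 1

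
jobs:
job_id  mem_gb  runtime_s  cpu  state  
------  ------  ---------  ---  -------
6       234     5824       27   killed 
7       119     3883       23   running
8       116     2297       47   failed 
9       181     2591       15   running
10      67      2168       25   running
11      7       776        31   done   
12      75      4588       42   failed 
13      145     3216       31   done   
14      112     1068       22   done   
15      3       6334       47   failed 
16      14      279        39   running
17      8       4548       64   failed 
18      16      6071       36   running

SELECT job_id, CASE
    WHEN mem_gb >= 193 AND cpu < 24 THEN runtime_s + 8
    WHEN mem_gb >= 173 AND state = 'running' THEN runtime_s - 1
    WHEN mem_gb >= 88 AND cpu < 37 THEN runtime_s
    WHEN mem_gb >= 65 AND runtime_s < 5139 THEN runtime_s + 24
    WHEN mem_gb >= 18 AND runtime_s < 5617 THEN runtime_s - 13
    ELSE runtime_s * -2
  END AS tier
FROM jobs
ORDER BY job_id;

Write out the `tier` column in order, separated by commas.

5824, 3883, 2321, 2590, 2192, -1552, 4612, 3216, 1068, -12668, -558, -9096, -12142

job_id=6: mem_gb >= 88 AND cpu < 37 → 5824
job_id=7: mem_gb >= 88 AND cpu < 37 → 3883
job_id=8: mem_gb >= 65 AND runtime_s < 5139 → 2321
job_id=9: mem_gb >= 173 AND state = 'running' → 2590
job_id=10: mem_gb >= 65 AND runtime_s < 5139 → 2192
job_id=11: ELSE → -1552
job_id=12: mem_gb >= 65 AND runtime_s < 5139 → 4612
job_id=13: mem_gb >= 88 AND cpu < 37 → 3216
job_id=14: mem_gb >= 88 AND cpu < 37 → 1068
job_id=15: ELSE → -12668
job_id=16: ELSE → -558
job_id=17: ELSE → -9096
job_id=18: ELSE → -12142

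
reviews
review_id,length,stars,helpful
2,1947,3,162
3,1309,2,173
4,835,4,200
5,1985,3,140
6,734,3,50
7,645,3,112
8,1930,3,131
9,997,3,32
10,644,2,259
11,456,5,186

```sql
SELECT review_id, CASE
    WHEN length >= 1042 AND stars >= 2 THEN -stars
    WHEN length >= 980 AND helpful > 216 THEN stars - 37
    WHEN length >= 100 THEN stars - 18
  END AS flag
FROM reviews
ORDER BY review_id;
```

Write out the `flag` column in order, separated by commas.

-3, -2, -14, -3, -15, -15, -3, -15, -16, -13

review_id=2: length >= 1042 AND stars >= 2 → -3
review_id=3: length >= 1042 AND stars >= 2 → -2
review_id=4: length >= 100 → -14
review_id=5: length >= 1042 AND stars >= 2 → -3
review_id=6: length >= 100 → -15
review_id=7: length >= 100 → -15
review_id=8: length >= 1042 AND stars >= 2 → -3
review_id=9: length >= 100 → -15
review_id=10: length >= 100 → -16
review_id=11: length >= 100 → -13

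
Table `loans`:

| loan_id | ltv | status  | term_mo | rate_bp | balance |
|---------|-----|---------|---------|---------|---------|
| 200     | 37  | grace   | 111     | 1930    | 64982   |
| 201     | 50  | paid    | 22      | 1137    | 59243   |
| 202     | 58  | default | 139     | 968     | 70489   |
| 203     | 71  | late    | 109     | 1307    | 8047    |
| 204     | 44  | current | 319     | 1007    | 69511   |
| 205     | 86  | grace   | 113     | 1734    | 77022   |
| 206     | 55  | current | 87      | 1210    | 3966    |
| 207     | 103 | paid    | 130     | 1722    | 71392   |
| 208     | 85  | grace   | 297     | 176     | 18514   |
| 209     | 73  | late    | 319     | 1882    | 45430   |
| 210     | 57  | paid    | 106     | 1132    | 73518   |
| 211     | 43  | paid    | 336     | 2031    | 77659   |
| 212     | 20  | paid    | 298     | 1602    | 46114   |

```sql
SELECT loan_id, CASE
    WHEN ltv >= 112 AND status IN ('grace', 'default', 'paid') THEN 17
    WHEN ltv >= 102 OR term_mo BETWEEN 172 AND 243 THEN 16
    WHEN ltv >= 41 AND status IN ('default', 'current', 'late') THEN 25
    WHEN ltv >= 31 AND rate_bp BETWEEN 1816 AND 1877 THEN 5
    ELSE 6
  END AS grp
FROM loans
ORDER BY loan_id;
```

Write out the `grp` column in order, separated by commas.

loan_id=200: ELSE → 6
loan_id=201: ELSE → 6
loan_id=202: ltv >= 41 AND status IN ('default', 'current', 'late') → 25
loan_id=203: ltv >= 41 AND status IN ('default', 'current', 'late') → 25
loan_id=204: ltv >= 41 AND status IN ('default', 'current', 'late') → 25
loan_id=205: ELSE → 6
loan_id=206: ltv >= 41 AND status IN ('default', 'current', 'late') → 25
loan_id=207: ltv >= 102 OR term_mo BETWEEN 172 AND 243 → 16
loan_id=208: ELSE → 6
loan_id=209: ltv >= 41 AND status IN ('default', 'current', 'late') → 25
loan_id=210: ELSE → 6
loan_id=211: ELSE → 6
loan_id=212: ELSE → 6

6, 6, 25, 25, 25, 6, 25, 16, 6, 25, 6, 6, 6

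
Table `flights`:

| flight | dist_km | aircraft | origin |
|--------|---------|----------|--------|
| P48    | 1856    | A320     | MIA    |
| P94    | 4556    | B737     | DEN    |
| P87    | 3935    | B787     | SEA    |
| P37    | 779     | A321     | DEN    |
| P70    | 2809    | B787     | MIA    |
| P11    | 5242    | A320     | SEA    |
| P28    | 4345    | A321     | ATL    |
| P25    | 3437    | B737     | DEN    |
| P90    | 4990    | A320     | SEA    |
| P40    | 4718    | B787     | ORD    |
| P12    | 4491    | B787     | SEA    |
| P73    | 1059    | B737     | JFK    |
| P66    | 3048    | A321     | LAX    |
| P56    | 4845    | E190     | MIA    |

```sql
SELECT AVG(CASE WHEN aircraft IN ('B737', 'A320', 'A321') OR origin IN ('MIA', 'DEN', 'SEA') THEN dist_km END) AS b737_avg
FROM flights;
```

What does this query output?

flight=P48: ✓ → 1856
flight=P94: ✓ → 4556
flight=P87: ✓ → 3935
flight=P37: ✓ → 779
flight=P70: ✓ → 2809
flight=P11: ✓ → 5242
flight=P28: ✓ → 4345
flight=P25: ✓ → 3437
flight=P90: ✓ → 4990
flight=P40: ✗
flight=P12: ✓ → 4491
flight=P73: ✓ → 1059
flight=P66: ✓ → 3048
flight=P56: ✓ → 4845
b737_avg = (1856 + 4556 + 3935 + 779 + 2809 + 5242 + 4345 + 3437 + 4990 + 4491 + 1059 + 3048 + 4845) / 13 = 3491.6923076923

3491.6923076923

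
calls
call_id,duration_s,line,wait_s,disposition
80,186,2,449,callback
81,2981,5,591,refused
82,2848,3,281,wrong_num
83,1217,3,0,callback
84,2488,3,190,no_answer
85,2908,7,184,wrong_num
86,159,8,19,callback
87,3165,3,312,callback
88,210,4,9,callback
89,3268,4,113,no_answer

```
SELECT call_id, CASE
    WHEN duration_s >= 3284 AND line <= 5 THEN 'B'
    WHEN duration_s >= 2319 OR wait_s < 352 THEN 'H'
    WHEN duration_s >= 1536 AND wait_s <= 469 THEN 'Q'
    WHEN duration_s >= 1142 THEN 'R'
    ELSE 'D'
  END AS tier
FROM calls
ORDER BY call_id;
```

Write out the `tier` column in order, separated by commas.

D, H, H, H, H, H, H, H, H, H

call_id=80: ELSE → D
call_id=81: duration_s >= 2319 OR wait_s < 352 → H
call_id=82: duration_s >= 2319 OR wait_s < 352 → H
call_id=83: duration_s >= 2319 OR wait_s < 352 → H
call_id=84: duration_s >= 2319 OR wait_s < 352 → H
call_id=85: duration_s >= 2319 OR wait_s < 352 → H
call_id=86: duration_s >= 2319 OR wait_s < 352 → H
call_id=87: duration_s >= 2319 OR wait_s < 352 → H
call_id=88: duration_s >= 2319 OR wait_s < 352 → H
call_id=89: duration_s >= 2319 OR wait_s < 352 → H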